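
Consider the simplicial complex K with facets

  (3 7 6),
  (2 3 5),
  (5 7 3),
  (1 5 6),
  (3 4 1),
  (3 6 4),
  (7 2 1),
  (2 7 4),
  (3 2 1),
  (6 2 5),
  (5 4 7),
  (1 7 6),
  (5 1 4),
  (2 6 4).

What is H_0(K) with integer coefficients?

H_0 = Z.

Fix the vertex order 1 < 2 < 3 < 4 < 5 < 6 < 7 and write every simplex with vertices in increasing order. Then dim K = 2 and the simplices of K are:

  0-simplices (7): [1], [2], [3], [4], [5], [6], [7]
  1-simplices (21): [1,2], [1,3], [1,4], [1,5], [1,6], [1,7], [2,3], [2,4], [2,5], [2,6], [2,7], [3,4], [3,5], [3,6], [3,7], [4,5], [4,6], [4,7], [5,6], [5,7], [6,7]
  2-simplices (14): [1,2,3], [1,2,7], [1,3,4], [1,4,5], [1,5,6], [1,6,7], [2,3,5], [2,4,6], [2,4,7], [2,5,6], [3,4,6], [3,5,7], [3,6,7], [4,5,7]

so the chain groups are C_0 ≅ Z^7, C_1 ≅ Z^21, C_2 ≅ Z^14.

∂_1: C_1 → C_0 is given by ∂[p,q] = [q] − [p].
This gives a 7×21 integer matrix of rank 6; reducing to Smith normal form yields diagonal entries (1,1,1,1,1,1).

The boundary map ∂_2: C_2 → C_1 sends each 2-simplex [p,q,r] to [q,r] − [p,r] + [p,q]. For instance
  ∂[2,5,6] = [5,6] − [2,6] + [2,5],
  ∂[1,2,3] = [2,3] − [1,3] + [1,2].
The 21×14 boundary matrix has rank 13 and Smith normal form diag(1,1,1,1,1,1,1,1,1,1,1,1,1).

Computing H_k = (kernel of ∂_k) / (image of ∂_{k+1}):

  H_0: rank C_0 − rank ∂_1 = 7 − 6 = 1, and the invariant factors of ∂_1 are all 1, so H_0 = Z.

(K is a triangulation of the torus T^2.)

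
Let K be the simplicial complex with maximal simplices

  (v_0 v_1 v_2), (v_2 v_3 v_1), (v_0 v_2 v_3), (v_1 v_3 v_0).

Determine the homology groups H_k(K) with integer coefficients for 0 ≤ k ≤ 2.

H_0 = Z,  H_1 = 0,  H_2 = Z.

We work with the vertex ordering v_0 < v_1 < v_2 < v_3. The simplices of K, each written with vertices in increasing order, are:

  0-simplices (4): [v_0], [v_1], [v_2], [v_3]
  1-simplices (6): [v_0,v_1], [v_0,v_2], [v_0,v_3], [v_1,v_2], [v_1,v_3], [v_2,v_3]
  2-simplices (4): [v_0,v_1,v_2], [v_0,v_1,v_3], [v_0,v_2,v_3], [v_1,v_2,v_3]

so the chain groups are C_0 ≅ Z^4, C_1 ≅ Z^6, C_2 ≅ Z^4.

The boundary map ∂_1: C_1 → C_0 is given by ∂[p,q] = [q] − [p]. For instance
  ∂[v_0,v_1] = [v_1] − [v_0].
As a 4×6 matrix over Z this has rank 3, with invariant factors (1,1,1).

∂_2: C_2 → C_1 maps a triangle to the signed sum of its edges. For instance
  ∂[v_0,v_1,v_3] = [v_1,v_3] − [v_0,v_3] + [v_0,v_1],
  ∂[v_0,v_1,v_2] = [v_1,v_2] − [v_0,v_2] + [v_0,v_1].
The 6×4 boundary matrix has rank 3 and Smith normal form diag(1,1,1).

Reading off H_k = ker ∂_k / im ∂_{k+1}:

  H_0: rank C_0 − rank ∂_1 = 4 − 3 = 1, and the invariant factors of ∂_1 are all 1, so H_0 = Z.
  H_1: rank ker ∂_1 − rank ∂_2 = (6 − 3) − 3 = 0, and the invariant factors of ∂_2 are all 1, so H_1 = 0.
  H_2: rank ker ∂_2 − rank ∂_3 = (4 − 3) − 0 = 1, and there is no ∂_3, so H_2 = Z.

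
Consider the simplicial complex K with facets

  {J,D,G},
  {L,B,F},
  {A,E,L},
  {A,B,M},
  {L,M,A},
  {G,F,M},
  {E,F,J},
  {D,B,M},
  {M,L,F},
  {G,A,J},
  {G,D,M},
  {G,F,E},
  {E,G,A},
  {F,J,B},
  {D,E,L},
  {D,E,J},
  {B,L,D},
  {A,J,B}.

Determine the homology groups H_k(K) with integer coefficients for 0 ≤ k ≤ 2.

H_0 ≅ Z,  H_1 ≅ Z ⊕ Z/2,  H_2 = 0.

Take the total order A < B < D < E < F < G < J < L < M on the vertex set. Then K (dimension 2) consists of the simplices:

  0-simplices (9): A, B, D, E, F, G, J, L, M
  1-simplices (27): AB, AE, AG, AJ, AL, AM, BD, BF, BJ, BL, BM, DE, DG, DJ, DL, DM, EF, EG, EJ, EL, FG, FJ, FL, FM, GJ, GM, LM
  2-simplices (18): ABJ, ABM, AEG, AEL, AGJ, ALM, BDL, BDM, BFJ, BFL, DEJ, DEL, DGJ, DGM, EFG, EFJ, FGM, FLM

Hence C_0 ≅ Z^9, C_1 ≅ Z^27, C_2 ≅ Z^18.

∂_1: C_1 → C_0 sends each edge [p,q] (with p < q) to q − p. For instance
  ∂AG = G − A.
The 9×27 boundary matrix has rank 8 and Smith normal form diag(1,1,1,1,1,1,1,1).

Boundary ∂_2: C_2 → C_1 sends each 2-simplex [p,q,r] to [q,r] − [p,r] + [p,q]. For instance
  ∂FGM = GM − FM + FG,
  ∂BDM = DM − BM + BD.
As a 27×18 matrix over Z this has rank 18, with invariant factors (1,1,1,1,1,1,1,1,1,1,1,1,1,1,1,1,1,2).

From H_k ≅ ker(∂_k) / im(∂_{k+1}) we obtain:

  H_0: rank C_0 − rank ∂_1 = 9 − 8 = 1, and the invariant factors of ∂_1 are all 1, so H_0 ≅ Z.
  H_1: rank ker ∂_1 − rank ∂_2 = (27 − 8) − 18 = 1, and ∂_2 has invariant factor 2 > 1, so H_1 ≅ Z ⊕ Z/2.
  H_2: rank ker ∂_2 − rank ∂_3 = (18 − 18) − 0 = 0, and there is no ∂_3, so H_2 ≅ 0.

As a check, the Euler characteristic is 9 − 27 + 18 = 0, which agrees with 1 − 1 + 0 = 0.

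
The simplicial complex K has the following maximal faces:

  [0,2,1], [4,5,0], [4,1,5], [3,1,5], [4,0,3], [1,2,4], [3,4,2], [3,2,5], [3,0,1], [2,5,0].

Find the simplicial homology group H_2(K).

H_2 ≅ 0.

Take the total order 0 < 1 < 2 < 3 < 4 < 5 on the vertex set. Then K (dimension 2) consists of the simplices:

  0-simplices (6): [0], [1], [2], [3], [4], [5]
  1-simplices (15): [0,1], [0,2], [0,3], [0,4], [0,5], [1,2], [1,3], [1,4], [1,5], [2,3], [2,4], [2,5], [3,4], [3,5], [4,5]
  2-simplices (10): [0,1,2], [0,1,3], [0,2,5], [0,3,4], [0,4,5], [1,2,4], [1,3,5], [1,4,5], [2,3,4], [2,3,5]

giving chain groups C_0 ≅ Z^6, C_1 ≅ Z^15, C_2 ≅ Z^10.

∂_1: C_1 → C_0 is given by ∂[p,q] = [q] − [p]. For instance
  ∂[1,4] = [4] − [1].
As a 6×15 matrix over Z this has rank 5, with invariant factors (1,1,1,1,1).

∂_2: C_2 → C_1 maps a triangle to the signed sum of its edges. For instance
  ∂[0,2,5] = [2,5] − [0,5] + [0,2],
  ∂[2,3,5] = [3,5] − [2,5] + [2,3].
This gives a 15×10 integer matrix of rank 10; reducing to Smith normal form yields diagonal entries (1,1,1,1,1,1,1,1,1,2).

From H_k ≅ ker(∂_k) / im(∂_{k+1}) we obtain:

  H_2: rank ker ∂_2 − rank ∂_3 = (10 − 10) − 0 = 0, and there is no ∂_3, so H_2 ≅ 0.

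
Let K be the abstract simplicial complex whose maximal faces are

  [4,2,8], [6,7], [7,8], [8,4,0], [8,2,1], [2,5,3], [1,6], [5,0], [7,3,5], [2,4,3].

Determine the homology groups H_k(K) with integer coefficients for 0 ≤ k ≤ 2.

Fix the vertex order 0 < 1 < 2 < 3 < 4 < 5 < 6 < 7 < 8 and write every simplex with vertices in increasing order. Then dim K = 2 and the simplices of K are:

  0-simplices (9): [0], [1], [2], [3], [4], [5], [6], [7], [8]
  1-simplices (17): [0,4], [0,5], [0,8], [1,2], [1,6], [1,8], [2,3], [2,4], [2,5], [2,8], [3,4], [3,5], [3,7], [4,8], [5,7], [6,7], [7,8]
  2-simplices (6): [0,4,8], [1,2,8], [2,3,4], [2,3,5], [2,4,8], [3,5,7]

giving chain groups C_0 ≅ Z^9, C_1 ≅ Z^17, C_2 ≅ Z^6.

∂_1: C_1 → C_0 sends each edge [p,q] (with p < q) to q − p. For instance
  ∂[3,5] = [5] − [3].
This gives a 9×17 integer matrix of rank 8; reducing to Smith normal form yields diagonal entries (1,1,1,1,1,1,1,1).

Boundary ∂_2: C_2 → C_1 acts by ∂[p,q,r] = [q,r] − [p,r] + [p,q]. For instance
  ∂[2,3,5] = [3,5] − [2,5] + [2,3],
  ∂[3,5,7] = [5,7] − [3,7] + [3,5].
As a 17×6 matrix over Z this has rank 6, with invariant factors (1,1,1,1,1,1).

Computing H_k = (kernel of ∂_k) / (image of ∂_{k+1}):

  H_0: rank C_0 − rank ∂_1 = 9 − 8 = 1, and the invariant factors of ∂_1 are all 1, so H_0 ≅ Z.
  H_1: rank ker ∂_1 − rank ∂_2 = (17 − 8) − 6 = 3, and the invariant factors of ∂_2 are all 1, so H_1 ≅ Z^3.
  H_2: rank ker ∂_2 − rank ∂_3 = (6 − 6) − 0 = 0, and there is no ∂_3, so H_2 ≅ 0.

H_0 ≅ Z,  H_1 ≅ Z^3,  H_2 = 0.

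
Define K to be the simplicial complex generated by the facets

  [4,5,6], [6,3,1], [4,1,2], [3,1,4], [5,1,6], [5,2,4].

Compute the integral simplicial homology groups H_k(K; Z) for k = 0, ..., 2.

H_0 = Z,  H_1 = Z,  H_2 = 0.

Order the vertices as 1 < 2 < 3 < 4 < 5 < 6. Listing each simplex with vertices in this order, K has dimension 2 with simplices:

  0-simplices (6): [1], [2], [3], [4], [5], [6]
  1-simplices (12): [1,2], [1,3], [1,4], [1,5], [1,6], [2,4], [2,5], [3,4], [3,6], [4,5], [4,6], [5,6]
  2-simplices (6): [1,2,4], [1,3,4], [1,3,6], [1,5,6], [2,4,5], [4,5,6]

Hence C_0 ≅ Z^6, C_1 ≅ Z^12, C_2 ≅ Z^6.

Boundary ∂_1: C_1 → C_0 sends each edge [p,q] (with p < q) to q − p.
The resulting 6×12 matrix has rank 5, and its Smith normal form has invariant factors (1,1,1,1,1).

∂_2: C_2 → C_1 maps a triangle to the signed sum of its edges. For instance
  ∂[1,3,6] = [3,6] − [1,6] + [1,3],
  ∂[1,2,4] = [2,4] − [1,4] + [1,2].
The 12×6 boundary matrix has rank 6 and Smith normal form diag(1,1,1,1,1,1).

Reading off H_k = ker ∂_k / im ∂_{k+1}:

  H_0: rank C_0 − rank ∂_1 = 6 − 5 = 1, and the invariant factors of ∂_1 are all 1, so H_0 = Z.
  H_1: rank ker ∂_1 − rank ∂_2 = (12 − 5) − 6 = 1, and the invariant factors of ∂_2 are all 1, so H_1 = Z.
  H_2: rank ker ∂_2 − rank ∂_3 = (6 − 6) − 0 = 0, and there is no ∂_3, so H_2 = 0.

As a check, the Euler characteristic is 6 − 12 + 6 = 0, which agrees with 1 − 1 + 0 = 0.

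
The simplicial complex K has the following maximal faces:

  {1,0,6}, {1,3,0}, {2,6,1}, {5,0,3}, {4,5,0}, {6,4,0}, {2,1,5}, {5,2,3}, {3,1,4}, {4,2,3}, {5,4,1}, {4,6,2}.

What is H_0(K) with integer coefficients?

Take the total order 0 < 1 < 2 < 3 < 4 < 5 < 6 on the vertex set. Then K (dimension 2) consists of the simplices:

  0-simplices (7): [0], [1], [2], [3], [4], [5], [6]
  1-simplices (18): [0,1], [0,3], [0,4], [0,5], [0,6], [1,2], [1,3], [1,4], [1,5], [1,6], [2,3], [2,4], [2,5], [2,6], [3,4], [3,5], [4,5], [4,6]
  2-simplices (12): [0,1,3], [0,1,6], [0,3,5], [0,4,5], [0,4,6], [1,2,5], [1,2,6], [1,3,4], [1,4,5], [2,3,4], [2,3,5], [2,4,6]

so the chain groups are C_0 ≅ Z^7, C_1 ≅ Z^18, C_2 ≅ Z^12.

The boundary map ∂_1: C_1 → C_0 is given by ∂[p,q] = [q] − [p]. For instance
  ∂[1,5] = [5] − [1].
The 7×18 boundary matrix has rank 6 and Smith normal form diag(1,1,1,1,1,1).

Boundary ∂_2: C_2 → C_1 acts by ∂[p,q,r] = [q,r] − [p,r] + [p,q]. For instance
  ∂[1,4,5] = [4,5] − [1,5] + [1,4],
  ∂[0,4,6] = [4,6] − [0,6] + [0,4].
This gives a 18×12 integer matrix of rank 12; reducing to Smith normal form yields diagonal entries (1,1,1,1,1,1,1,1,1,1,1,2).

From H_k ≅ ker(∂_k) / im(∂_{k+1}) we obtain:

  H_0: rank C_0 − rank ∂_1 = 7 − 6 = 1, and the invariant factors of ∂_1 are all 1, so H_0 = Z.

(K is a triangulation of the real projective plane RP^2.)

H_0 = Z.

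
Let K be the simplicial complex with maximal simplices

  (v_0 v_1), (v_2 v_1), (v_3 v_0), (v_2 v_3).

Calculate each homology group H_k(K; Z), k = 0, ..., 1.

Take the total order v_0 < v_1 < v_2 < v_3 on the vertex set. Then K (dimension 1) consists of the simplices:

  0-simplices (4): [v_0], [v_1], [v_2], [v_3]
  1-simplices (4): [v_0,v_1], [v_0,v_3], [v_1,v_2], [v_2,v_3]

giving chain groups C_0 ≅ Z^4, C_1 ≅ Z^4.

∂_1: C_1 → C_0 is given by ∂[p,q] = [q] − [p]. For instance
  ∂[v_2,v_3] = [v_3] − [v_2].
As a 4×4 matrix over Z this has rank 3, with invariant factors (1,1,1).

Computing H_k = (kernel of ∂_k) / (image of ∂_{k+1}):

  H_0: rank C_0 − rank ∂_1 = 4 − 3 = 1, and the invariant factors of ∂_1 are all 1, so H_0 = Z.
  H_1: rank ker ∂_1 − rank ∂_2 = (4 − 3) − 0 = 1, and there is no ∂_2, so H_1 = Z.

H_0 ≅ Z,  H_1 ≅ Z.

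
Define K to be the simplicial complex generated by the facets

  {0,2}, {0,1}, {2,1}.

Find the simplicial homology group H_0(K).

H_0 = Z.

Fix the vertex order 0 < 1 < 2 and write every simplex with vertices in increasing order. Then dim K = 1 and the simplices of K are:

  0-simplices (3): [0], [1], [2]
  1-simplices (3): [0,1], [0,2], [1,2]

Hence C_0 ≅ Z^3, C_1 ≅ Z^3.

∂_1: C_1 → C_0 sends each edge [p,q] (with p < q) to q − p. For instance
  ∂[0,2] = [2] − [0].
This gives a 3×3 integer matrix of rank 2; reducing to Smith normal form yields diagonal entries (1,1).

Reading off H_k = ker ∂_k / im ∂_{k+1}:

  H_0: rank C_0 − rank ∂_1 = 3 − 2 = 1, and the invariant factors of ∂_1 are all 1, so H_0 = Z.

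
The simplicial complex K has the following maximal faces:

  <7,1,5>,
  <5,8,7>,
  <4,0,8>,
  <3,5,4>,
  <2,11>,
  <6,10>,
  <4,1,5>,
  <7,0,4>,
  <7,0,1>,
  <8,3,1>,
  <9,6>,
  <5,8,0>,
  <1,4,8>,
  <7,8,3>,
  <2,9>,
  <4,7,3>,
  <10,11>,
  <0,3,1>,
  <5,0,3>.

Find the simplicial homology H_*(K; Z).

Fix the vertex order 0 < 1 < 2 < 3 < 4 < 5 < 6 < 7 < 8 < 9 < 10 < 11 and write every simplex with vertices in increasing order. Then dim K = 2 and the simplices of K are:

  0-simplices (12): [0], [1], [2], [3], [4], [5], [6], [7], [8], [9], [10], [11]
  1-simplices (26): (26 of them)
  2-simplices (14): [0,1,3], [0,1,7], [0,3,5], [0,4,7], [0,4,8], [0,5,8], [1,3,8], [1,4,5], [1,4,8], [1,5,7], [3,4,5], [3,4,7], [3,7,8], [5,7,8]

Hence C_0 ≅ Z^12, C_1 ≅ Z^26, C_2 ≅ Z^14.

The boundary map ∂_1: C_1 → C_0 is given by ∂[p,q] = [q] − [p].
This gives a 12×26 integer matrix of rank 10; reducing to Smith normal form yields diagonal entries (1,1,1,1,1,1,1,1,1,1).

Boundary ∂_2: C_2 → C_1 maps a triangle to the signed sum of its edges. For instance
  ∂[1,3,8] = [3,8] − [1,8] + [1,3],
  ∂[0,5,8] = [5,8] − [0,8] + [0,5].
This gives a 26×14 integer matrix of rank 13; reducing to Smith normal form yields diagonal entries (1,1,1,1,1,1,1,1,1,1,1,1,1).

From H_k ≅ ker(∂_k) / im(∂_{k+1}) we obtain:

  H_0: rank C_0 − rank ∂_1 = 12 − 10 = 2, and the invariant factors of ∂_1 are all 1, so H_0 = Z^2.
  H_1: rank ker ∂_1 − rank ∂_2 = (26 − 10) − 13 = 3, and the invariant factors of ∂_2 are all 1, so H_1 = Z^3.
  H_2: rank ker ∂_2 − rank ∂_3 = (14 − 13) − 0 = 1, and there is no ∂_3, so H_2 = Z.

As a check, the Euler characteristic is 12 − 26 + 14 = 0, which agrees with 2 − 3 + 1 = 0.
(K is a triangulation of the disjoint union of the circle S^1 and the torus T^2.)

H_0 ≅ Z^2,  H_1 ≅ Z^3,  H_2 ≅ Z.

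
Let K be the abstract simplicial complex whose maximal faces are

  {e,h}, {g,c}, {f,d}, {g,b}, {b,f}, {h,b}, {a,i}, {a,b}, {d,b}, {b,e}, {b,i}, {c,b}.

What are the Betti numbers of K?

Fix the vertex order a < b < c < d < e < f < g < h < i and write every simplex with vertices in increasing order. Then dim K = 1 and the simplices of K are:

  0-simplices (9): a, b, c, d, e, f, g, h, i
  1-simplices (12): ab, ai, bc, bd, be, bf, bg, bh, bi, cg, df, eh

so the chain groups are C_0 ≅ Z^9, C_1 ≅ Z^12.

Boundary ∂_1: C_1 → C_0 sends each edge [p,q] (with p < q) to q − p.
The 9×12 boundary matrix has rank 8 and Smith normal form diag(1,1,1,1,1,1,1,1).

Computing H_k = (kernel of ∂_k) / (image of ∂_{k+1}):

  H_0: rank C_0 − rank ∂_1 = 9 − 8 = 1, and the invariant factors of ∂_1 are all 1, so H_0 = Z.
  H_1: rank ker ∂_1 − rank ∂_2 = (12 − 8) − 0 = 4, and there is no ∂_2, so H_1 = Z^4.

As a check, the Euler characteristic is 9 − 12 = -3, which agrees with 1 − 4 = -3.

Hence the Betti numbers are b_0 = 1, b_1 = 4.

b_0 = 1, b_1 = 4.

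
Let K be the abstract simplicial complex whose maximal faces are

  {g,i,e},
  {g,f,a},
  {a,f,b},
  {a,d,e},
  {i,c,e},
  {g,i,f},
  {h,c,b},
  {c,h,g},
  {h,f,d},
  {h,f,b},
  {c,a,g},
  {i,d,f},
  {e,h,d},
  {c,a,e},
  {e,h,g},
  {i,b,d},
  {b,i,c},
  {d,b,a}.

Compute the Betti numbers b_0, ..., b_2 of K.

Take the total order a < b < c < d < e < f < g < h < i on the vertex set. Then K (dimension 2) consists of the simplices:

  0-simplices (9): a, b, c, d, e, f, g, h, i
  1-simplices (27): ab, ac, ad, ae, af, ag, bc, bd, bf, bh, bi, ce, cg, ch, ci, de, df, dh, di, eg, eh, ei, fg, fh, fi, gh, gi
  2-simplices (18): abd, abf, ace, acg, ade, afg, bch, bci, bdi, bfh, cei, cgh, deh, dfh, dfi, egh, egi, fgi

giving chain groups C_0 ≅ Z^9, C_1 ≅ Z^27, C_2 ≅ Z^18.

∂_1: C_1 → C_0 sends each edge [p,q] (with p < q) to q − p. For instance
  ∂ag = g − a.
The resulting 9×27 matrix has rank 8, and its Smith normal form has invariant factors (1,1,1,1,1,1,1,1).

The boundary map ∂_2: C_2 → C_1 sends each 2-simplex [p,q,r] to [q,r] − [p,r] + [p,q]. For instance
  ∂dfh = fh − dh + df,
  ∂bci = ci − bi + bc.
This gives a 27×18 integer matrix of rank 18; reducing to Smith normal form yields diagonal entries (1,1,1,1,1,1,1,1,1,1,1,1,1,1,1,1,1,2).

Now H_k = ker ∂_k / im ∂_{k+1}, so:

  H_0: rank C_0 − rank ∂_1 = 9 − 8 = 1, and the invariant factors of ∂_1 are all 1, so H_0 ≅ Z.
  H_1: rank ker ∂_1 − rank ∂_2 = (27 − 8) − 18 = 1, and ∂_2 has invariant factor 2 > 1, so H_1 ≅ Z ⊕ Z/2Z.
  H_2: rank ker ∂_2 − rank ∂_3 = (18 − 18) − 0 = 0, and there is no ∂_3, so H_2 ≅ 0.

(K is a triangulation of the Klein bottle.)

Hence the Betti numbers are b_0 = 1, b_1 = 1, b_2 = 0.

b_0 = 1, b_1 = 1, b_2 = 0.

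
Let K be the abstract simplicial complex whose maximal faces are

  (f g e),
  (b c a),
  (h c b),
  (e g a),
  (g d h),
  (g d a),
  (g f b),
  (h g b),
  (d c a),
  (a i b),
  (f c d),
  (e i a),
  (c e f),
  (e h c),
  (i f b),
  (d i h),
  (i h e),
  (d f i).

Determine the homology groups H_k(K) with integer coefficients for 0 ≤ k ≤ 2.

H_0 = Z,  H_1 = Z^2,  H_2 = Z.

Order the vertices as a < b < c < d < e < f < g < h < i. Listing each simplex with vertices in this order, K has dimension 2 with simplices:

  0-simplices (9): a, b, c, d, e, f, g, h, i
  1-simplices (27): ab, ac, ad, ae, ag, ai, bc, bf, bg, bh, bi, cd, ce, cf, ch, df, dg, dh, di, ef, eg, eh, ei, fg, fi, gh, hi
  2-simplices (18): abc, abi, acd, adg, aeg, aei, bch, bfg, bfi, bgh, cdf, cef, ceh, dfi, dgh, dhi, efg, ehi

so the chain groups are C_0 ≅ Z^9, C_1 ≅ Z^27, C_2 ≅ Z^18.

The boundary map ∂_1: C_1 → C_0 maps an edge to its endpoints' difference, ∂[p,q] = q − p.
The resulting 9×27 matrix has rank 8, and its Smith normal form has invariant factors (1,1,1,1,1,1,1,1).

Boundary ∂_2: C_2 → C_1 sends each 2-simplex [p,q,r] to [q,r] − [p,r] + [p,q]. For instance
  ∂abc = bc − ac + ab,
  ∂bfg = fg − bg + bf.
This gives a 27×18 integer matrix of rank 17; reducing to Smith normal form yields diagonal entries (1,1,1,1,1,1,1,1,1,1,1,1,1,1,1,1,1).

Computing H_k = (kernel of ∂_k) / (image of ∂_{k+1}):

  H_0: rank C_0 − rank ∂_1 = 9 − 8 = 1, and the invariant factors of ∂_1 are all 1, so H_0 ≅ Z.
  H_1: rank ker ∂_1 − rank ∂_2 = (27 − 8) − 17 = 2, and the invariant factors of ∂_2 are all 1, so H_1 ≅ Z^2.
  H_2: rank ker ∂_2 − rank ∂_3 = (18 − 17) − 0 = 1, and there is no ∂_3, so H_2 ≅ Z.

(K is a triangulation of the torus T^2.)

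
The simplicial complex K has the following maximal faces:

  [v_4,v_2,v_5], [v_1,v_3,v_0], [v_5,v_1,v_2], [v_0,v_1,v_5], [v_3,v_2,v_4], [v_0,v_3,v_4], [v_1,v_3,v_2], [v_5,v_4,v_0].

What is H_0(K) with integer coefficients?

H_0 ≅ Z.

Fix the vertex order v_0 < v_1 < v_2 < v_3 < v_4 < v_5 and write every simplex with vertices in increasing order. Then dim K = 2 and the simplices of K are:

  0-simplices (6): [v_0], [v_1], [v_2], [v_3], [v_4], [v_5]
  1-simplices (12): [v_0,v_1], [v_0,v_3], [v_0,v_4], [v_0,v_5], [v_1,v_2], [v_1,v_3], [v_1,v_5], [v_2,v_3], [v_2,v_4], [v_2,v_5], [v_3,v_4], [v_4,v_5]
  2-simplices (8): [v_0,v_1,v_3], [v_0,v_1,v_5], [v_0,v_3,v_4], [v_0,v_4,v_5], [v_1,v_2,v_3], [v_1,v_2,v_5], [v_2,v_3,v_4], [v_2,v_4,v_5]

giving chain groups C_0 ≅ Z^6, C_1 ≅ Z^12, C_2 ≅ Z^8.

∂_1: C_1 → C_0 maps an edge to its endpoints' difference, ∂[p,q] = q − p. For instance
  ∂[v_2,v_5] = [v_5] − [v_2].
The resulting 6×12 matrix has rank 5, and its Smith normal form has invariant factors (1,1,1,1,1).

Boundary ∂_2: C_2 → C_1 acts by ∂[p,q,r] = [q,r] − [p,r] + [p,q]. For instance
  ∂[v_2,v_3,v_4] = [v_3,v_4] − [v_2,v_4] + [v_2,v_3],
  ∂[v_0,v_4,v_5] = [v_4,v_5] − [v_0,v_5] + [v_0,v_4].
The resulting 12×8 matrix has rank 7, and its Smith normal form has invariant factors (1,1,1,1,1,1,1).

Computing H_k = (kernel of ∂_k) / (image of ∂_{k+1}):

  H_0: rank C_0 − rank ∂_1 = 6 − 5 = 1, and the invariant factors of ∂_1 are all 1, so H_0 = Z.

(K is a triangulation of the 2-sphere S^2.)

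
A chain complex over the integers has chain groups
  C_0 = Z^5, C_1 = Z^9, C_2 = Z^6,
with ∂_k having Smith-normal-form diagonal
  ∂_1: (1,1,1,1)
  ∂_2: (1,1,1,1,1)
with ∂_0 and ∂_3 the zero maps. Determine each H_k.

H_0 = Z,  H_1 = 0,  H_2 = Z.

H_0: b_0 = 5 − 0 − 4 = 1; torsion from ∂_1 factors > 1: none. So H_0 = Z.
H_1: b_1 = 9 − 4 − 5 = 0; torsion from ∂_2 factors > 1: none. So H_1 = 0.
H_2: b_2 = 6 − 5 − 0 = 1; torsion from ∂_3 factors > 1: none. So H_2 = Z.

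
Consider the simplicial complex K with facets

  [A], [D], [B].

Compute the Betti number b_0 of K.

b_0 = 3.

Take the total order A < B < D on the vertex set. Then K (dimension 0) consists of the simplices:

  0-simplices (3): A, B, D

giving chain groups C_0 ≅ Z^3.

Now H_k = ker ∂_k / im ∂_{k+1}, so:

  H_0: rank C_0 − rank ∂_1 = 3 − 0 = 3, and there is no ∂_1, so H_0 ≅ Z^3.

Hence the Betti numbers are b_0 = 3.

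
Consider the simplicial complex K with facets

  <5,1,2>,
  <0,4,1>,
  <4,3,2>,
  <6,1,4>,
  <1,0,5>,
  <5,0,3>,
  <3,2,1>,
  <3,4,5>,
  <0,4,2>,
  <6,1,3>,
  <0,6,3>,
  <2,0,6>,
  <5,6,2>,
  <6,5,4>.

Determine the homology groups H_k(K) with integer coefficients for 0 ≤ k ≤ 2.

Take the total order 0 < 1 < 2 < 3 < 4 < 5 < 6 on the vertex set. Then K (dimension 2) consists of the simplices:

  0-simplices (7): [0], [1], [2], [3], [4], [5], [6]
  1-simplices (21): [0,1], [0,2], [0,3], [0,4], [0,5], [0,6], [1,2], [1,3], [1,4], [1,5], [1,6], [2,3], [2,4], [2,5], [2,6], [3,4], [3,5], [3,6], [4,5], [4,6], [5,6]
  2-simplices (14): [0,1,4], [0,1,5], [0,2,4], [0,2,6], [0,3,5], [0,3,6], [1,2,3], [1,2,5], [1,3,6], [1,4,6], [2,3,4], [2,5,6], [3,4,5], [4,5,6]

so the chain groups are C_0 ≅ Z^7, C_1 ≅ Z^21, C_2 ≅ Z^14.

∂_1: C_1 → C_0 maps an edge to its endpoints' difference, ∂[p,q] = q − p. For instance
  ∂[2,5] = [5] − [2].
The resulting 7×21 matrix has rank 6, and its Smith normal form has invariant factors (1,1,1,1,1,1).

The boundary map ∂_2: C_2 → C_1 sends each 2-simplex [p,q,r] to [q,r] − [p,r] + [p,q]. For instance
  ∂[0,1,4] = [1,4] − [0,4] + [0,1],
  ∂[0,2,4] = [2,4] − [0,4] + [0,2].
This gives a 21×14 integer matrix of rank 13; reducing to Smith normal form yields diagonal entries (1,1,1,1,1,1,1,1,1,1,1,1,1).

From H_k ≅ ker(∂_k) / im(∂_{k+1}) we obtain:

  H_0: rank C_0 − rank ∂_1 = 7 − 6 = 1, and the invariant factors of ∂_1 are all 1, so H_0 = Z.
  H_1: rank ker ∂_1 − rank ∂_2 = (21 − 6) − 13 = 2, and the invariant factors of ∂_2 are all 1, so H_1 = Z^2.
  H_2: rank ker ∂_2 − rank ∂_3 = (14 − 13) − 0 = 1, and there is no ∂_3, so H_2 = Z.

H_0 = Z,  H_1 = Z^2,  H_2 = Z.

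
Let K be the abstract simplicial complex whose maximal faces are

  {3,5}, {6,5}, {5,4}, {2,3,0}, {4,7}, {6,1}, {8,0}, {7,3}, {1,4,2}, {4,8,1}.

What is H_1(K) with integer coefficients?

We work with the vertex ordering 0 < 1 < 2 < 3 < 4 < 5 < 6 < 7 < 8. The simplices of K, each written with vertices in increasing order, are:

  0-simplices (9): [0], [1], [2], [3], [4], [5], [6], [7], [8]
  1-simplices (15): [0,2], [0,3], [0,8], [1,2], [1,4], [1,6], [1,8], [2,3], [2,4], [3,5], [3,7], [4,5], [4,7], [4,8], [5,6]
  2-simplices (3): [0,2,3], [1,2,4], [1,4,8]

so the chain groups are C_0 ≅ Z^9, C_1 ≅ Z^15, C_2 ≅ Z^3.

The boundary map ∂_1: C_1 → C_0 is given by ∂[p,q] = [q] − [p].
The 9×15 boundary matrix has rank 8 and Smith normal form diag(1,1,1,1,1,1,1,1).

The boundary map ∂_2: C_2 → C_1 maps a triangle to the signed sum of its edges. For instance
  ∂[1,4,8] = [4,8] − [1,8] + [1,4],
  ∂[0,2,3] = [2,3] − [0,3] + [0,2].
As a 15×3 matrix over Z this has rank 3, with invariant factors (1,1,1).

Computing H_k = (kernel of ∂_k) / (image of ∂_{k+1}):

  H_1: rank ker ∂_1 − rank ∂_2 = (15 − 8) − 3 = 4, and the invariant factors of ∂_2 are all 1, so H_1 = Z^4.

H_1 ≅ Z^4.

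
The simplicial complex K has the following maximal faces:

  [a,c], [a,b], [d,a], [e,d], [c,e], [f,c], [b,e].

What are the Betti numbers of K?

b_0 = 1, b_1 = 2.

Order the vertices as a < b < c < d < e < f. Listing each simplex with vertices in this order, K has dimension 1 with simplices:

  0-simplices (6): a, b, c, d, e, f
  1-simplices (7): ab, ac, ad, be, ce, cf, de

Hence C_0 ≅ Z^6, C_1 ≅ Z^7.

The boundary map ∂_1: C_1 → C_0 sends each edge [p,q] (with p < q) to q − p. For instance
  ∂ac = c − a.
The 6×7 boundary matrix has rank 5 and Smith normal form diag(1,1,1,1,1).

Now H_k = ker ∂_k / im ∂_{k+1}, so:

  H_0: rank C_0 − rank ∂_1 = 6 − 5 = 1, and the invariant factors of ∂_1 are all 1, so H_0 ≅ Z.
  H_1: rank ker ∂_1 − rank ∂_2 = (7 − 5) − 0 = 2, and there is no ∂_2, so H_1 ≅ Z^2.

Hence the Betti numbers are b_0 = 1, b_1 = 2.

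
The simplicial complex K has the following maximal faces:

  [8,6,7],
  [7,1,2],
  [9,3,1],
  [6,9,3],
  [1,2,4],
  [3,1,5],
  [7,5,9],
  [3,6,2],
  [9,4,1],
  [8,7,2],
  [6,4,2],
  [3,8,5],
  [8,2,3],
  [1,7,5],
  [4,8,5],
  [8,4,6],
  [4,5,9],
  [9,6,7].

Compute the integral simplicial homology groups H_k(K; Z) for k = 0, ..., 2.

H_0 = Z,  H_1 = Z × Z/2,  H_2 = 0.

Fix the vertex order 1 < 2 < 3 < 4 < 5 < 6 < 7 < 8 < 9 and write every simplex with vertices in increasing order. Then dim K = 2 and the simplices of K are:

  0-simplices (9): [1], [2], [3], [4], [5], [6], [7], [8], [9]
  1-simplices (27): (27 of them)
  2-simplices (18): [1,2,4], [1,2,7], [1,3,5], [1,3,9], [1,4,9], [1,5,7], [2,3,6], [2,3,8], [2,4,6], [2,7,8], [3,5,8], [3,6,9], [4,5,8], [4,5,9], [4,6,8], [5,7,9], [6,7,8], [6,7,9]

giving chain groups C_0 ≅ Z^9, C_1 ≅ Z^27, C_2 ≅ Z^18.

∂_1: C_1 → C_0 sends each edge [p,q] (with p < q) to q − p. For instance
  ∂[5,8] = [8] − [5].
As a 9×27 matrix over Z this has rank 8, with invariant factors (1,1,1,1,1,1,1,1).

The boundary map ∂_2: C_2 → C_1 sends each 2-simplex [p,q,r] to [q,r] − [p,r] + [p,q]. For instance
  ∂[2,4,6] = [4,6] − [2,6] + [2,4],
  ∂[1,3,9] = [3,9] − [1,9] + [1,3].
The 27×18 boundary matrix has rank 18 and Smith normal form diag(1,1,1,1,1,1,1,1,1,1,1,1,1,1,1,1,1,2).

Computing H_k = (kernel of ∂_k) / (image of ∂_{k+1}):

  H_0: rank C_0 − rank ∂_1 = 9 − 8 = 1, and the invariant factors of ∂_1 are all 1, so H_0 ≅ Z.
  H_1: rank ker ∂_1 − rank ∂_2 = (27 − 8) − 18 = 1, and ∂_2 has invariant factor 2 > 1, so H_1 ≅ Z × Z/2.
  H_2: rank ker ∂_2 − rank ∂_3 = (18 − 18) − 0 = 0, and there is no ∂_3, so H_2 ≅ 0.

(K is a triangulation of the Klein bottle.)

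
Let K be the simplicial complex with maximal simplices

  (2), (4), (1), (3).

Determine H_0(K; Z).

Take the total order 1 < 2 < 3 < 4 on the vertex set. Then K (dimension 0) consists of the simplices:

  0-simplices (4): [1], [2], [3], [4]

so the chain groups are C_0 ≅ Z^4.

From H_k ≅ ker(∂_k) / im(∂_{k+1}) we obtain:

  H_0: rank C_0 − rank ∂_1 = 4 − 0 = 4, and there is no ∂_1, so H_0 = Z^4.

(K is a triangulation of a set of 4 points.)

H_0 ≅ Z^4.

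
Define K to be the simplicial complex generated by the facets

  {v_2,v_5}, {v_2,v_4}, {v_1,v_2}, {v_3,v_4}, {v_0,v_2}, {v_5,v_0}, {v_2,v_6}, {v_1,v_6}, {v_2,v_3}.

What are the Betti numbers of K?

Fix the vertex order v_0 < v_1 < v_2 < v_3 < v_4 < v_5 < v_6 and write every simplex with vertices in increasing order. Then dim K = 1 and the simplices of K are:

  0-simplices (7): [v_0], [v_1], [v_2], [v_3], [v_4], [v_5], [v_6]
  1-simplices (9): [v_0,v_2], [v_0,v_5], [v_1,v_2], [v_1,v_6], [v_2,v_3], [v_2,v_4], [v_2,v_5], [v_2,v_6], [v_3,v_4]

giving chain groups C_0 ≅ Z^7, C_1 ≅ Z^9.

∂_1: C_1 → C_0 maps an edge to its endpoints' difference, ∂[p,q] = q − p. For instance
  ∂[v_2,v_4] = [v_4] − [v_2].
The 7×9 boundary matrix has rank 6 and Smith normal form diag(1,1,1,1,1,1).

From H_k ≅ ker(∂_k) / im(∂_{k+1}) we obtain:

  H_0: rank C_0 − rank ∂_1 = 7 − 6 = 1, and the invariant factors of ∂_1 are all 1, so H_0 = Z.
  H_1: rank ker ∂_1 − rank ∂_2 = (9 − 6) − 0 = 3, and there is no ∂_2, so H_1 = Z^3.

Hence the Betti numbers are b_0 = 1, b_1 = 3.

b_0 = 1, b_1 = 3.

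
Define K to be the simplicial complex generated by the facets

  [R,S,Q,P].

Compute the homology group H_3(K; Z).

We work with the vertex ordering P < Q < R < S. The simplices of K, each written with vertices in increasing order, are:

  0-simplices (4): P, Q, R, S
  1-simplices (6): PQ, PR, PS, QR, QS, RS
  2-simplices (4): PQR, PQS, PRS, QRS
  3-simplices (1): PQRS

Hence C_0 ≅ Z^4, C_1 ≅ Z^6, C_2 ≅ Z^4, C_3 ≅ Z^1.

Boundary ∂_1: C_1 → C_0 maps an edge to its endpoints' difference, ∂[p,q] = q − p.
The 4×6 boundary matrix has rank 3 and Smith normal form diag(1,1,1).

∂_2: C_2 → C_1 sends each 2-simplex [p,q,r] to [q,r] − [p,r] + [p,q]. For instance
  ∂PQS = QS − PS + PQ,
  ∂PQR = QR − PR + PQ.
The resulting 6×4 matrix has rank 3, and its Smith normal form has invariant factors (1,1,1).

∂_3: C_3 → C_2 sends each 3-simplex σ to the alternating sum Σ_i (−1)^i (σ with its i-th vertex removed). For instance
  ∂PQRS = QRS − PRS + PQS − PQR.
The resulting 4×1 matrix has rank 1, and its Smith normal form has invariant factors (1).

Now H_k = ker ∂_k / im ∂_{k+1}, so:

  H_3: rank ker ∂_3 − rank ∂_4 = (1 − 1) − 0 = 0, and there is no ∂_4, so H_3 = 0.

H_3 ≅ 0.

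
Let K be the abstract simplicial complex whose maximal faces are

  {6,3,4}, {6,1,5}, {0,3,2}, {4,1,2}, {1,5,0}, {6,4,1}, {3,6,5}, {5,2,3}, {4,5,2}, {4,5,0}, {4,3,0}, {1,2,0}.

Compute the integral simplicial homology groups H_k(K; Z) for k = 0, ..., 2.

Take the total order 0 < 1 < 2 < 3 < 4 < 5 < 6 on the vertex set. Then K (dimension 2) consists of the simplices:

  0-simplices (7): [0], [1], [2], [3], [4], [5], [6]
  1-simplices (18): [0,1], [0,2], [0,3], [0,4], [0,5], [1,2], [1,4], [1,5], [1,6], [2,3], [2,4], [2,5], [3,4], [3,5], [3,6], [4,5], [4,6], [5,6]
  2-simplices (12): [0,1,2], [0,1,5], [0,2,3], [0,3,4], [0,4,5], [1,2,4], [1,4,6], [1,5,6], [2,3,5], [2,4,5], [3,4,6], [3,5,6]

so the chain groups are C_0 ≅ Z^7, C_1 ≅ Z^18, C_2 ≅ Z^12.

The boundary map ∂_1: C_1 → C_0 sends each edge [p,q] (with p < q) to q − p. For instance
  ∂[1,6] = [6] − [1].
This gives a 7×18 integer matrix of rank 6; reducing to Smith normal form yields diagonal entries (1,1,1,1,1,1).

∂_2: C_2 → C_1 acts by ∂[p,q,r] = [q,r] − [p,r] + [p,q]. For instance
  ∂[3,4,6] = [4,6] − [3,6] + [3,4],
  ∂[0,1,2] = [1,2] − [0,2] + [0,1].
The resulting 18×12 matrix has rank 12, and its Smith normal form has invariant factors (1,1,1,1,1,1,1,1,1,1,1,2).

Now H_k = ker ∂_k / im ∂_{k+1}, so:

  H_0: rank C_0 − rank ∂_1 = 7 − 6 = 1, and the invariant factors of ∂_1 are all 1, so H_0 = Z.
  H_1: rank ker ∂_1 − rank ∂_2 = (18 − 6) − 12 = 0, and ∂_2 has invariant factor 2 > 1, so H_1 = Z/2Z.
  H_2: rank ker ∂_2 − rank ∂_3 = (12 − 12) − 0 = 0, and there is no ∂_3, so H_2 = 0.

(K is a triangulation of the real projective plane RP^2.)

H_0 ≅ Z,  H_1 ≅ Z/2Z,  H_2 = 0.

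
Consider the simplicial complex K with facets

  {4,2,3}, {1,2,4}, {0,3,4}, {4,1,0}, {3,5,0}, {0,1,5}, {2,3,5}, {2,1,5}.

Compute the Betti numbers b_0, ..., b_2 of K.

We work with the vertex ordering 0 < 1 < 2 < 3 < 4 < 5. The simplices of K, each written with vertices in increasing order, are:

  0-simplices (6): [0], [1], [2], [3], [4], [5]
  1-simplices (12): [0,1], [0,3], [0,4], [0,5], [1,2], [1,4], [1,5], [2,3], [2,4], [2,5], [3,4], [3,5]
  2-simplices (8): [0,1,4], [0,1,5], [0,3,4], [0,3,5], [1,2,4], [1,2,5], [2,3,4], [2,3,5]

Hence C_0 ≅ Z^6, C_1 ≅ Z^12, C_2 ≅ Z^8.

∂_1: C_1 → C_0 is given by ∂[p,q] = [q] − [p]. For instance
  ∂[3,5] = [5] − [3].
As a 6×12 matrix over Z this has rank 5, with invariant factors (1,1,1,1,1).

∂_2: C_2 → C_1 sends each 2-simplex [p,q,r] to [q,r] − [p,r] + [p,q]. For instance
  ∂[2,3,5] = [3,5] − [2,5] + [2,3],
  ∂[2,3,4] = [3,4] − [2,4] + [2,3].
The 12×8 boundary matrix has rank 7 and Smith normal form diag(1,1,1,1,1,1,1).

From H_k ≅ ker(∂_k) / im(∂_{k+1}) we obtain:

  H_0: rank C_0 − rank ∂_1 = 6 − 5 = 1, and the invariant factors of ∂_1 are all 1, so H_0 ≅ Z.
  H_1: rank ker ∂_1 − rank ∂_2 = (12 − 5) − 7 = 0, and the invariant factors of ∂_2 are all 1, so H_1 ≅ 0.
  H_2: rank ker ∂_2 − rank ∂_3 = (8 − 7) − 0 = 1, and there is no ∂_3, so H_2 ≅ Z.

Hence the Betti numbers are b_0 = 1, b_1 = 0, b_2 = 1.

b_0 = 1, b_1 = 0, b_2 = 1.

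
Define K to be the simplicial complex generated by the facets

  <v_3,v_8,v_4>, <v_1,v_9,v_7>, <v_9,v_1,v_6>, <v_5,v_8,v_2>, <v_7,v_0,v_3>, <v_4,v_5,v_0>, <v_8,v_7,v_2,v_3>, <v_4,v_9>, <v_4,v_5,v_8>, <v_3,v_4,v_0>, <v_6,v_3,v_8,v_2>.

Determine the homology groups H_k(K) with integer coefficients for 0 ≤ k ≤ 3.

Fix the vertex order v_0 < v_1 < v_2 < v_3 < v_4 < v_5 < v_6 < v_7 < v_8 < v_9 and write every simplex with vertices in increasing order. Then dim K = 3 and the simplices of K are:

  0-simplices (10): [v_0], [v_1], [v_2], [v_3], [v_4], [v_5], [v_6], [v_7], [v_8], [v_9]
  1-simplices (24): (24 of them)
  2-simplices (15): (15 of them)
  3-simplices (2): [v_2,v_3,v_6,v_8], [v_2,v_3,v_7,v_8]

so the chain groups are C_0 ≅ Z^10, C_1 ≅ Z^24, C_2 ≅ Z^15, C_3 ≅ Z^2.

∂_1: C_1 → C_0 sends each edge [p,q] (with p < q) to q − p. For instance
  ∂[v_0,v_3] = [v_3] − [v_0].
The 10×24 boundary matrix has rank 9 and Smith normal form diag(1,1,1,1,1,1,1,1,1).

The boundary map ∂_2: C_2 → C_1 maps a triangle to the signed sum of its edges. For instance
  ∂[v_2,v_3,v_8] = [v_3,v_8] − [v_2,v_8] + [v_2,v_3],
  ∂[v_2,v_6,v_8] = [v_6,v_8] − [v_2,v_8] + [v_2,v_6].
As a 24×15 matrix over Z this has rank 13, with invariant factors (1,1,1,1,1,1,1,1,1,1,1,1,1).

The boundary map ∂_3: C_3 → C_2 sends each 3-simplex σ to the alternating sum Σ_i (−1)^i (σ with its i-th vertex removed). For instance
  ∂[v_2,v_3,v_7,v_8] = [v_3,v_7,v_8] − [v_2,v_7,v_8] + [v_2,v_3,v_8] − [v_2,v_3,v_7],
  ∂[v_2,v_3,v_6,v_8] = [v_3,v_6,v_8] − [v_2,v_6,v_8] + [v_2,v_3,v_8] − [v_2,v_3,v_6].
This gives a 15×2 integer matrix of rank 2; reducing to Smith normal form yields diagonal entries (1,1).

Reading off H_k = ker ∂_k / im ∂_{k+1}:

  H_0: rank C_0 − rank ∂_1 = 10 − 9 = 1, and the invariant factors of ∂_1 are all 1, so H_0 ≅ Z.
  H_1: rank ker ∂_1 − rank ∂_2 = (24 − 9) − 13 = 2, and the invariant factors of ∂_2 are all 1, so H_1 ≅ Z^2.
  H_2: rank ker ∂_2 − rank ∂_3 = (15 − 13) − 2 = 0, and the invariant factors of ∂_3 are all 1, so H_2 ≅ 0.
  H_3: rank ker ∂_3 − rank ∂_4 = (2 − 2) − 0 = 0, and there is no ∂_4, so H_3 ≅ 0.

As a check, the Euler characteristic is 10 − 24 + 15 − 2 = -1, which agrees with 1 − 2 + 0 − 0 = -1.

H_0 ≅ Z,  H_1 ≅ Z^2,  H_2 = 0,  H_3 = 0.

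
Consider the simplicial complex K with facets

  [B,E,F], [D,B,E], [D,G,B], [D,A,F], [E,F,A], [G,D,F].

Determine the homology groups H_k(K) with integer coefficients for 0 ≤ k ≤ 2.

H_0 = Z,  H_1 = Z,  H_2 = 0.

Order the vertices as A < B < D < E < F < G. Listing each simplex with vertices in this order, K has dimension 2 with simplices:

  0-simplices (6): A, B, D, E, F, G
  1-simplices (12): AD, AE, AF, BD, BE, BF, BG, DE, DF, DG, EF, FG
  2-simplices (6): ADF, AEF, BDE, BDG, BEF, DFG

so the chain groups are C_0 ≅ Z^6, C_1 ≅ Z^12, C_2 ≅ Z^6.

∂_1: C_1 → C_0 sends each edge [p,q] (with p < q) to q − p. For instance
  ∂AE = E − A.
As a 6×12 matrix over Z this has rank 5, with invariant factors (1,1,1,1,1).

The boundary map ∂_2: C_2 → C_1 acts by ∂[p,q,r] = [q,r] − [p,r] + [p,q]. For instance
  ∂DFG = FG − DG + DF,
  ∂BEF = EF − BF + BE.
The resulting 12×6 matrix has rank 6, and its Smith normal form has invariant factors (1,1,1,1,1,1).

Now H_k = ker ∂_k / im ∂_{k+1}, so:

  H_0: rank C_0 − rank ∂_1 = 6 − 5 = 1, and the invariant factors of ∂_1 are all 1, so H_0 = Z.
  H_1: rank ker ∂_1 − rank ∂_2 = (12 − 5) − 6 = 1, and the invariant factors of ∂_2 are all 1, so H_1 = Z.
  H_2: rank ker ∂_2 − rank ∂_3 = (6 − 6) − 0 = 0, and there is no ∂_3, so H_2 = 0.

(K is a triangulation of the cylinder S^1 x I.)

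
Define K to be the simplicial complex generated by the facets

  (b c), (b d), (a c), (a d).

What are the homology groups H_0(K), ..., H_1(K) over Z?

Order the vertices as a < b < c < d. Listing each simplex with vertices in this order, K has dimension 1 with simplices:

  0-simplices (4): a, b, c, d
  1-simplices (4): ac, ad, bc, bd

so the chain groups are C_0 ≅ Z^4, C_1 ≅ Z^4.

∂_1: C_1 → C_0 is given by ∂[p,q] = [q] − [p].
The resulting 4×4 matrix has rank 3, and its Smith normal form has invariant factors (1,1,1).

From H_k ≅ ker(∂_k) / im(∂_{k+1}) we obtain:

  H_0: rank C_0 − rank ∂_1 = 4 − 3 = 1, and the invariant factors of ∂_1 are all 1, so H_0 = Z.
  H_1: rank ker ∂_1 − rank ∂_2 = (4 − 3) − 0 = 1, and there is no ∂_2, so H_1 = Z.

As a check, the Euler characteristic is 4 − 4 = 0, which agrees with 1 − 1 = 0.
(K is a triangulation of the circle S^1.)

H_0 ≅ Z,  H_1 ≅ Z.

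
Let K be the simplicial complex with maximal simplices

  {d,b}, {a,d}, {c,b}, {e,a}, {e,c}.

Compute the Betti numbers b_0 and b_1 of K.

b_0 = 1, b_1 = 1.

Take the total order a < b < c < d < e on the vertex set. Then K (dimension 1) consists of the simplices:

  0-simplices (5): a, b, c, d, e
  1-simplices (5): ad, ae, bc, bd, ce

giving chain groups C_0 ≅ Z^5, C_1 ≅ Z^5.

The boundary map ∂_1: C_1 → C_0 maps an edge to its endpoints' difference, ∂[p,q] = q − p.
As a 5×5 matrix over Z this has rank 4, with invariant factors (1,1,1,1).

Now H_k = ker ∂_k / im ∂_{k+1}, so:

  H_0: rank C_0 − rank ∂_1 = 5 − 4 = 1, and the invariant factors of ∂_1 are all 1, so H_0 ≅ Z.
  H_1: rank ker ∂_1 − rank ∂_2 = (5 − 4) − 0 = 1, and there is no ∂_2, so H_1 ≅ Z.

As a check, the Euler characteristic is 5 − 5 = 0, which agrees with 1 − 1 = 0.

Hence the Betti numbers are b_0 = 1, b_1 = 1.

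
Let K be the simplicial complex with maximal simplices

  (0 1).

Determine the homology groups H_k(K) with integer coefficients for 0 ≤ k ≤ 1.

H_0 ≅ Z,  H_1 = 0.

Take the total order 0 < 1 on the vertex set. Then K (dimension 1) consists of the simplices:

  0-simplices (2): [0], [1]
  1-simplices (1): [0,1]

giving chain groups C_0 ≅ Z^2, C_1 ≅ Z^1.

Boundary ∂_1: C_1 → C_0 is given by ∂[p,q] = [q] − [p]. For instance
  ∂[0,1] = [1] − [0].
The resulting 2×1 matrix has rank 1, and its Smith normal form has invariant factors (1).

Reading off H_k = ker ∂_k / im ∂_{k+1}:

  H_0: rank C_0 − rank ∂_1 = 2 − 1 = 1, and the invariant factors of ∂_1 are all 1, so H_0 = Z.
  H_1: rank ker ∂_1 − rank ∂_2 = (1 − 1) − 0 = 0, and there is no ∂_2, so H_1 = 0.

As a check, the Euler characteristic is 2 − 1 = 1, which agrees with 1 − 0 = 1.
(K is a triangulation of the 1-simplex.)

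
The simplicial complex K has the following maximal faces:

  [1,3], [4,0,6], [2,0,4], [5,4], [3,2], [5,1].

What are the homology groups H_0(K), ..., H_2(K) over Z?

H_0 = Z,  H_1 = Z,  H_2 = 0.

Fix the vertex order 0 < 1 < 2 < 3 < 4 < 5 < 6 and write every simplex with vertices in increasing order. Then dim K = 2 and the simplices of K are:

  0-simplices (7): [0], [1], [2], [3], [4], [5], [6]
  1-simplices (9): [0,2], [0,4], [0,6], [1,3], [1,5], [2,3], [2,4], [4,5], [4,6]
  2-simplices (2): [0,2,4], [0,4,6]

so the chain groups are C_0 ≅ Z^7, C_1 ≅ Z^9, C_2 ≅ Z^2.

The boundary map ∂_1: C_1 → C_0 is given by ∂[p,q] = [q] − [p]. For instance
  ∂[1,5] = [5] − [1].
As a 7×9 matrix over Z this has rank 6, with invariant factors (1,1,1,1,1,1).

∂_2: C_2 → C_1 sends each 2-simplex [p,q,r] to [q,r] − [p,r] + [p,q]. For instance
  ∂[0,2,4] = [2,4] − [0,4] + [0,2],
  ∂[0,4,6] = [4,6] − [0,6] + [0,4].
As a 9×2 matrix over Z this has rank 2, with invariant factors (1,1).

Now H_k = ker ∂_k / im ∂_{k+1}, so:

  H_0: rank C_0 − rank ∂_1 = 7 − 6 = 1, and the invariant factors of ∂_1 are all 1, so H_0 = Z.
  H_1: rank ker ∂_1 − rank ∂_2 = (9 − 6) − 2 = 1, and the invariant factors of ∂_2 are all 1, so H_1 = Z.
  H_2: rank ker ∂_2 − rank ∂_3 = (2 − 2) − 0 = 0, and there is no ∂_3, so H_2 = 0.

As a check, the Euler characteristic is 7 − 9 + 2 = 0, which agrees with 1 − 1 + 0 = 0.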